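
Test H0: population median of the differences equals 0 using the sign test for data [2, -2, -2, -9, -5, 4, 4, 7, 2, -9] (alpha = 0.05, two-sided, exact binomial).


Step 1: Discard zero differences. Original n = 10; n_eff = number of nonzero differences = 10.
Nonzero differences (with sign): +2, -2, -2, -9, -5, +4, +4, +7, +2, -9
Step 2: Count signs: positive = 5, negative = 5.
Step 3: Under H0: P(positive) = 0.5, so the number of positives S ~ Bin(10, 0.5).
Step 4: Two-sided exact p-value = sum of Bin(10,0.5) probabilities at or below the observed probability = 1.000000.
Step 5: alpha = 0.05. fail to reject H0.

n_eff = 10, pos = 5, neg = 5, p = 1.000000, fail to reject H0.


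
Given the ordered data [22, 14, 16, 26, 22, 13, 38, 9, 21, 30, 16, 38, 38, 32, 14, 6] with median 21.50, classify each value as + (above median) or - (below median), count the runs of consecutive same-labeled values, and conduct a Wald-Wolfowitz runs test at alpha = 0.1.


Step 1: Compute median = 21.50; label A = above, B = below.
Labels in order: ABBAABABBABAAABB  (n_A = 8, n_B = 8)
Step 2: Count runs R = 10.
Step 3: Under H0 (random ordering), E[R] = 2*n_A*n_B/(n_A+n_B) + 1 = 2*8*8/16 + 1 = 9.0000.
        Var[R] = 2*n_A*n_B*(2*n_A*n_B - n_A - n_B) / ((n_A+n_B)^2 * (n_A+n_B-1)) = 14336/3840 = 3.7333.
        SD[R] = 1.9322.
Step 4: Continuity-corrected z = (R - 0.5 - E[R]) / SD[R] = (10 - 0.5 - 9.0000) / 1.9322 = 0.2588.
Step 5: Two-sided p-value via normal approximation = 2*(1 - Phi(|z|)) = 0.795809.
Step 6: alpha = 0.1. fail to reject H0.

R = 10, z = 0.2588, p = 0.795809, fail to reject H0.


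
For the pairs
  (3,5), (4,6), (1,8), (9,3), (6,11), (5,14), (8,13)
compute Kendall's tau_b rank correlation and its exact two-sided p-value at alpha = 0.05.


Step 1: Enumerate the 21 unordered pairs (i,j) with i<j and classify each by sign(x_j-x_i) * sign(y_j-y_i).
  (1,2):dx=+1,dy=+1->C; (1,3):dx=-2,dy=+3->D; (1,4):dx=+6,dy=-2->D; (1,5):dx=+3,dy=+6->C
  (1,6):dx=+2,dy=+9->C; (1,7):dx=+5,dy=+8->C; (2,3):dx=-3,dy=+2->D; (2,4):dx=+5,dy=-3->D
  (2,5):dx=+2,dy=+5->C; (2,6):dx=+1,dy=+8->C; (2,7):dx=+4,dy=+7->C; (3,4):dx=+8,dy=-5->D
  (3,5):dx=+5,dy=+3->C; (3,6):dx=+4,dy=+6->C; (3,7):dx=+7,dy=+5->C; (4,5):dx=-3,dy=+8->D
  (4,6):dx=-4,dy=+11->D; (4,7):dx=-1,dy=+10->D; (5,6):dx=-1,dy=+3->D; (5,7):dx=+2,dy=+2->C
  (6,7):dx=+3,dy=-1->D
Step 2: C = 11, D = 10, total pairs = 21.
Step 3: tau = (C - D)/(n(n-1)/2) = (11 - 10)/21 = 0.047619.
Step 4: Exact two-sided p-value (enumerate n! = 5040 permutations of y under H0): p = 1.000000.
Step 5: alpha = 0.05. fail to reject H0.

tau_b = 0.0476 (C=11, D=10), p = 1.000000, fail to reject H0.


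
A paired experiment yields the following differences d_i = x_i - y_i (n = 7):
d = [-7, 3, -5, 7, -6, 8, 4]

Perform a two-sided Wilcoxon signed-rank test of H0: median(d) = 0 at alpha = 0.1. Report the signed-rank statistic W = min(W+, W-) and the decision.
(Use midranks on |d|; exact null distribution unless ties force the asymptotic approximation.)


Step 1: Drop any zero differences (none here) and take |d_i|.
|d| = [7, 3, 5, 7, 6, 8, 4]
Step 2: Midrank |d_i| (ties get averaged ranks).
ranks: |7|->5.5, |3|->1, |5|->3, |7|->5.5, |6|->4, |8|->7, |4|->2
Step 3: Attach original signs; sum ranks with positive sign and with negative sign.
W+ = 1 + 5.5 + 7 + 2 = 15.5
W- = 5.5 + 3 + 4 = 12.5
(Check: W+ + W- = 28 should equal n(n+1)/2 = 28.)
Step 4: Test statistic W = min(W+, W-) = 12.5.
Step 5: Ties in |d|, so use the tie-corrected normal approximation.
        E[W] = n(n+1)/4 = 7*8/4 = 14.
        Tie groups: |d|=7 (t=2); sum(t^3 - t) = 6.
        Var[W] = n(n+1)(2n+1)/24 - sum(t^3-t)/48 = 840/24 - 6/48 = 34.875.
        z = (W - E[W]) / sqrt(Var[W]) = (12.5 - 14) / 5.9055 = -0.2540.
        Two-sided p = 2*Phi(z) = 0.799495.
Step 6: alpha = 0.1. fail to reject H0.

W+ = 15.5, W- = 12.5, W = min = 12.5, p = 0.799495, fail to reject H0.


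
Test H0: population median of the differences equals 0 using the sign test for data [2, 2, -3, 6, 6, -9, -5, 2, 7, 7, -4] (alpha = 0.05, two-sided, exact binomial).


Step 1: Discard zero differences. Original n = 11; n_eff = number of nonzero differences = 11.
Nonzero differences (with sign): +2, +2, -3, +6, +6, -9, -5, +2, +7, +7, -4
Step 2: Count signs: positive = 7, negative = 4.
Step 3: Under H0: P(positive) = 0.5, so the number of positives S ~ Bin(11, 0.5).
Step 4: Two-sided exact p-value = sum of Bin(11,0.5) probabilities at or below the observed probability = 0.548828.
Step 5: alpha = 0.05. fail to reject H0.

n_eff = 11, pos = 7, neg = 4, p = 0.548828, fail to reject H0.


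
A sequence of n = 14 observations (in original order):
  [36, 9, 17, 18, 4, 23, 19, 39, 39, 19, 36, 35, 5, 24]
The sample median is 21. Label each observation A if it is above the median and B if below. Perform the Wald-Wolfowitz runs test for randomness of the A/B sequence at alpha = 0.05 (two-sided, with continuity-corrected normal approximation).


Step 1: Compute median = 21; label A = above, B = below.
Labels in order: ABBBBABAABAABA  (n_A = 7, n_B = 7)
Step 2: Count runs R = 9.
Step 3: Under H0 (random ordering), E[R] = 2*n_A*n_B/(n_A+n_B) + 1 = 2*7*7/14 + 1 = 8.0000.
        Var[R] = 2*n_A*n_B*(2*n_A*n_B - n_A - n_B) / ((n_A+n_B)^2 * (n_A+n_B-1)) = 8232/2548 = 3.2308.
        SD[R] = 1.7974.
Step 4: Continuity-corrected z = (R - 0.5 - E[R]) / SD[R] = (9 - 0.5 - 8.0000) / 1.7974 = 0.2782.
Step 5: Two-sided p-value via normal approximation = 2*(1 - Phi(|z|)) = 0.780879.
Step 6: alpha = 0.05. fail to reject H0.

R = 9, z = 0.2782, p = 0.780879, fail to reject H0.


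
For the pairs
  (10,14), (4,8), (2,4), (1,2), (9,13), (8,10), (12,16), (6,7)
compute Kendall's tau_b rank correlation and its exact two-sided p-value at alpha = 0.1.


Step 1: Enumerate the 28 unordered pairs (i,j) with i<j and classify each by sign(x_j-x_i) * sign(y_j-y_i).
  (1,2):dx=-6,dy=-6->C; (1,3):dx=-8,dy=-10->C; (1,4):dx=-9,dy=-12->C; (1,5):dx=-1,dy=-1->C
  (1,6):dx=-2,dy=-4->C; (1,7):dx=+2,dy=+2->C; (1,8):dx=-4,dy=-7->C; (2,3):dx=-2,dy=-4->C
  (2,4):dx=-3,dy=-6->C; (2,5):dx=+5,dy=+5->C; (2,6):dx=+4,dy=+2->C; (2,7):dx=+8,dy=+8->C
  (2,8):dx=+2,dy=-1->D; (3,4):dx=-1,dy=-2->C; (3,5):dx=+7,dy=+9->C; (3,6):dx=+6,dy=+6->C
  (3,7):dx=+10,dy=+12->C; (3,8):dx=+4,dy=+3->C; (4,5):dx=+8,dy=+11->C; (4,6):dx=+7,dy=+8->C
  (4,7):dx=+11,dy=+14->C; (4,8):dx=+5,dy=+5->C; (5,6):dx=-1,dy=-3->C; (5,7):dx=+3,dy=+3->C
  (5,8):dx=-3,dy=-6->C; (6,7):dx=+4,dy=+6->C; (6,8):dx=-2,dy=-3->C; (7,8):dx=-6,dy=-9->C
Step 2: C = 27, D = 1, total pairs = 28.
Step 3: tau = (C - D)/(n(n-1)/2) = (27 - 1)/28 = 0.928571.
Step 4: Exact two-sided p-value (enumerate n! = 40320 permutations of y under H0): p = 0.000397.
Step 5: alpha = 0.1. reject H0.

tau_b = 0.9286 (C=27, D=1), p = 0.000397, reject H0.


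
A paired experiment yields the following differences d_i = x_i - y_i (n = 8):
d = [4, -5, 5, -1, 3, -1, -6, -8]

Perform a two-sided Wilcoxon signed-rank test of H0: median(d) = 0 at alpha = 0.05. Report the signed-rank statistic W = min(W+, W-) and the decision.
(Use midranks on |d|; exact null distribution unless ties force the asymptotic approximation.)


Step 1: Drop any zero differences (none here) and take |d_i|.
|d| = [4, 5, 5, 1, 3, 1, 6, 8]
Step 2: Midrank |d_i| (ties get averaged ranks).
ranks: |4|->4, |5|->5.5, |5|->5.5, |1|->1.5, |3|->3, |1|->1.5, |6|->7, |8|->8
Step 3: Attach original signs; sum ranks with positive sign and with negative sign.
W+ = 4 + 5.5 + 3 = 12.5
W- = 5.5 + 1.5 + 1.5 + 7 + 8 = 23.5
(Check: W+ + W- = 36 should equal n(n+1)/2 = 36.)
Step 4: Test statistic W = min(W+, W-) = 12.5.
Step 5: Ties in |d|, so use the tie-corrected normal approximation.
        E[W] = n(n+1)/4 = 8*9/4 = 18.
        Tie groups: |d|=1 (t=2), |d|=5 (t=2); sum(t^3 - t) = 12.
        Var[W] = n(n+1)(2n+1)/24 - sum(t^3-t)/48 = 1224/24 - 12/48 = 50.75.
        z = (W - E[W]) / sqrt(Var[W]) = (12.5 - 18) / 7.1239 = -0.7720.
        Two-sided p = 2*Phi(z) = 0.440086.
Step 6: alpha = 0.05. fail to reject H0.

W+ = 12.5, W- = 23.5, W = min = 12.5, p = 0.440086, fail to reject H0.


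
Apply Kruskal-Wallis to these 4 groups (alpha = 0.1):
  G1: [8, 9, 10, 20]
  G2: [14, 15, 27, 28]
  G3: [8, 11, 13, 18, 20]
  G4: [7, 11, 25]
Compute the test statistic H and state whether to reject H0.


Step 1: Combine all N = 16 observations and assign midranks.
sorted (value, group, rank): (7,G4,1), (8,G1,2.5), (8,G3,2.5), (9,G1,4), (10,G1,5), (11,G3,6.5), (11,G4,6.5), (13,G3,8), (14,G2,9), (15,G2,10), (18,G3,11), (20,G1,12.5), (20,G3,12.5), (25,G4,14), (27,G2,15), (28,G2,16)
Step 2: Sum ranks within each group.
R_1 = 24 (n_1 = 4)
R_2 = 50 (n_2 = 4)
R_3 = 40.5 (n_3 = 5)
R_4 = 21.5 (n_4 = 3)
Step 3: H = 12/(N(N+1)) * sum(R_i^2/n_i) - 3(N+1)
     = 12/(16*17) * (24^2/4 + 50^2/4 + 40.5^2/5 + 21.5^2/3) - 3*17
     = 0.044118 * 1251.13 - 51
     = 4.197059.
Step 4: Ties present; correction factor C = 1 - 18/(16^3 - 16) = 0.995588. Corrected H = 4.197059 / 0.995588 = 4.215657.
Step 5: Under H0, H ~ chi^2(3); p-value = 0.239099.
Step 6: alpha = 0.1. fail to reject H0.

H = 4.2157, df = 3, p = 0.239099, fail to reject H0.


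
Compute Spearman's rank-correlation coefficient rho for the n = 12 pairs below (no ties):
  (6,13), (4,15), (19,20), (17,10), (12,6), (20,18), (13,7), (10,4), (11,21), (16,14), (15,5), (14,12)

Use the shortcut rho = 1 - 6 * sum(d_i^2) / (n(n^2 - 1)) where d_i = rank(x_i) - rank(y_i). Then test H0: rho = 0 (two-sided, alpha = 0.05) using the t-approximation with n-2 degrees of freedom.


Step 1: Rank x and y separately (midranks; no ties here).
rank(x): 6->2, 4->1, 19->11, 17->10, 12->5, 20->12, 13->6, 10->3, 11->4, 16->9, 15->8, 14->7
rank(y): 13->7, 15->9, 20->11, 10->5, 6->3, 18->10, 7->4, 4->1, 21->12, 14->8, 5->2, 12->6
Step 2: d_i = R_x(i) - R_y(i); compute d_i^2.
  (2-7)^2=25, (1-9)^2=64, (11-11)^2=0, (10-5)^2=25, (5-3)^2=4, (12-10)^2=4, (6-4)^2=4, (3-1)^2=4, (4-12)^2=64, (9-8)^2=1, (8-2)^2=36, (7-6)^2=1
sum(d^2) = 232.
Step 3: rho = 1 - 6*232 / (12*(12^2 - 1)) = 1 - 1392/1716 = 0.188811.
Step 4: Under H0, t = rho * sqrt((n-2)/(1-rho^2)) = 0.6080 ~ t(10).
Step 5: Two-sided p-value from the t-distribution with 10 df = 0.556737.
Step 6: alpha = 0.05. fail to reject H0.

rho = 0.1888, p = 0.556737, fail to reject H0 at alpha = 0.05.


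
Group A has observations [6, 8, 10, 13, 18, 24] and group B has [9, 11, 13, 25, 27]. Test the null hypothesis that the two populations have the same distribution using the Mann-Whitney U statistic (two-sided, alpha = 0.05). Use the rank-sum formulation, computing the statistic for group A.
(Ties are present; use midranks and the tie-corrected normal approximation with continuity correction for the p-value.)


Step 1: Combine and sort all 11 observations; assign midranks.
sorted (value, group): (6,X), (8,X), (9,Y), (10,X), (11,Y), (13,X), (13,Y), (18,X), (24,X), (25,Y), (27,Y)
ranks: 6->1, 8->2, 9->3, 10->4, 11->5, 13->6.5, 13->6.5, 18->8, 24->9, 25->10, 27->11
Step 2: Rank sum for X: R1 = 1 + 2 + 4 + 6.5 + 8 + 9 = 30.5.
Step 3: U_X = R1 - n1(n1+1)/2 = 30.5 - 6*7/2 = 30.5 - 21 = 9.5.
       U_Y = n1*n2 - U_X = 30 - 9.5 = 20.5.
Step 4: Ties are present, so use the tie-corrected normal approximation (with continuity correction) for the p-value.
Step 5: p-value = 0.360216; compare to alpha = 0.05. fail to reject H0.

U_X = 9.5, p = 0.360216, fail to reject H0 at alpha = 0.05.


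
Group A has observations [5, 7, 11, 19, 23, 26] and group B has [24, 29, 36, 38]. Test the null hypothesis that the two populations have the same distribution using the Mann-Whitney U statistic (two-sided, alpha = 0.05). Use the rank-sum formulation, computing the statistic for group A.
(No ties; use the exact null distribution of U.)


Step 1: Combine and sort all 10 observations; assign midranks.
sorted (value, group): (5,X), (7,X), (11,X), (19,X), (23,X), (24,Y), (26,X), (29,Y), (36,Y), (38,Y)
ranks: 5->1, 7->2, 11->3, 19->4, 23->5, 24->6, 26->7, 29->8, 36->9, 38->10
Step 2: Rank sum for X: R1 = 1 + 2 + 3 + 4 + 5 + 7 = 22.
Step 3: U_X = R1 - n1(n1+1)/2 = 22 - 6*7/2 = 22 - 21 = 1.
       U_Y = n1*n2 - U_X = 24 - 1 = 23.
Step 4: No ties, so the exact null distribution of U (based on enumerating the C(10,6) = 210 equally likely rank assignments) gives the two-sided p-value.
Step 5: p-value = 0.019048; compare to alpha = 0.05. reject H0.

U_X = 1, p = 0.019048, reject H0 at alpha = 0.05.


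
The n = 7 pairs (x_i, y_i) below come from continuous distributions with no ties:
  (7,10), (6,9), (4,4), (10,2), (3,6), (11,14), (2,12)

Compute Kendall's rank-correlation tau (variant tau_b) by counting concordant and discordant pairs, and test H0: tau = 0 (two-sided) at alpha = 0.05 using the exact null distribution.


Step 1: Enumerate the 21 unordered pairs (i,j) with i<j and classify each by sign(x_j-x_i) * sign(y_j-y_i).
  (1,2):dx=-1,dy=-1->C; (1,3):dx=-3,dy=-6->C; (1,4):dx=+3,dy=-8->D; (1,5):dx=-4,dy=-4->C
  (1,6):dx=+4,dy=+4->C; (1,7):dx=-5,dy=+2->D; (2,3):dx=-2,dy=-5->C; (2,4):dx=+4,dy=-7->D
  (2,5):dx=-3,dy=-3->C; (2,6):dx=+5,dy=+5->C; (2,7):dx=-4,dy=+3->D; (3,4):dx=+6,dy=-2->D
  (3,5):dx=-1,dy=+2->D; (3,6):dx=+7,dy=+10->C; (3,7):dx=-2,dy=+8->D; (4,5):dx=-7,dy=+4->D
  (4,6):dx=+1,dy=+12->C; (4,7):dx=-8,dy=+10->D; (5,6):dx=+8,dy=+8->C; (5,7):dx=-1,dy=+6->D
  (6,7):dx=-9,dy=-2->C
Step 2: C = 11, D = 10, total pairs = 21.
Step 3: tau = (C - D)/(n(n-1)/2) = (11 - 10)/21 = 0.047619.
Step 4: Exact two-sided p-value (enumerate n! = 5040 permutations of y under H0): p = 1.000000.
Step 5: alpha = 0.05. fail to reject H0.

tau_b = 0.0476 (C=11, D=10), p = 1.000000, fail to reject H0.


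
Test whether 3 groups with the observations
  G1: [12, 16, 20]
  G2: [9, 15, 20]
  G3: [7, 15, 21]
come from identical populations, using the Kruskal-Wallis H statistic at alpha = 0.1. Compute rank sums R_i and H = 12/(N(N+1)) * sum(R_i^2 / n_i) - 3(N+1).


Step 1: Combine all N = 9 observations and assign midranks.
sorted (value, group, rank): (7,G3,1), (9,G2,2), (12,G1,3), (15,G2,4.5), (15,G3,4.5), (16,G1,6), (20,G1,7.5), (20,G2,7.5), (21,G3,9)
Step 2: Sum ranks within each group.
R_1 = 16.5 (n_1 = 3)
R_2 = 14 (n_2 = 3)
R_3 = 14.5 (n_3 = 3)
Step 3: H = 12/(N(N+1)) * sum(R_i^2/n_i) - 3(N+1)
     = 12/(9*10) * (16.5^2/3 + 14^2/3 + 14.5^2/3) - 3*10
     = 0.133333 * 226.167 - 30
     = 0.155556.
Step 4: Ties present; correction factor C = 1 - 12/(9^3 - 9) = 0.983333. Corrected H = 0.155556 / 0.983333 = 0.158192.
Step 5: Under H0, H ~ chi^2(2); p-value = 0.923951.
Step 6: alpha = 0.1. fail to reject H0.

H = 0.1582, df = 2, p = 0.923951, fail to reject H0.


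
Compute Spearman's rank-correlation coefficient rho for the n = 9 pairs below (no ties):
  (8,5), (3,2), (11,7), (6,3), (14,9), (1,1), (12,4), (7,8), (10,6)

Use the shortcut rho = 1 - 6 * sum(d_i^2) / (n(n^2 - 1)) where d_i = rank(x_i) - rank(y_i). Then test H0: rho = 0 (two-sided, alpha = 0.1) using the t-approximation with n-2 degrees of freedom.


Step 1: Rank x and y separately (midranks; no ties here).
rank(x): 8->5, 3->2, 11->7, 6->3, 14->9, 1->1, 12->8, 7->4, 10->6
rank(y): 5->5, 2->2, 7->7, 3->3, 9->9, 1->1, 4->4, 8->8, 6->6
Step 2: d_i = R_x(i) - R_y(i); compute d_i^2.
  (5-5)^2=0, (2-2)^2=0, (7-7)^2=0, (3-3)^2=0, (9-9)^2=0, (1-1)^2=0, (8-4)^2=16, (4-8)^2=16, (6-6)^2=0
sum(d^2) = 32.
Step 3: rho = 1 - 6*32 / (9*(9^2 - 1)) = 1 - 192/720 = 0.733333.
Step 4: Under H0, t = rho * sqrt((n-2)/(1-rho^2)) = 2.8538 ~ t(7).
Step 5: Two-sided p-value from the t-distribution with 7 df = 0.024554.
Step 6: alpha = 0.1. reject H0.

rho = 0.7333, p = 0.024554, reject H0 at alpha = 0.1.


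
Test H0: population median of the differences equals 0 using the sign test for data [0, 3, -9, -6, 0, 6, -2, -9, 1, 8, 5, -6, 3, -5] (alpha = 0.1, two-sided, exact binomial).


Step 1: Discard zero differences. Original n = 14; n_eff = number of nonzero differences = 12.
Nonzero differences (with sign): +3, -9, -6, +6, -2, -9, +1, +8, +5, -6, +3, -5
Step 2: Count signs: positive = 6, negative = 6.
Step 3: Under H0: P(positive) = 0.5, so the number of positives S ~ Bin(12, 0.5).
Step 4: Two-sided exact p-value = sum of Bin(12,0.5) probabilities at or below the observed probability = 1.000000.
Step 5: alpha = 0.1. fail to reject H0.

n_eff = 12, pos = 6, neg = 6, p = 1.000000, fail to reject H0.


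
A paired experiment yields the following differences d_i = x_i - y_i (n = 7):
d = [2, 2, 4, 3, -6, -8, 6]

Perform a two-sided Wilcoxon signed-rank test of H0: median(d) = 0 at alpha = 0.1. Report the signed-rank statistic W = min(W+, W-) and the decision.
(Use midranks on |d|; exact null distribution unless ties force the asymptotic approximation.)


Step 1: Drop any zero differences (none here) and take |d_i|.
|d| = [2, 2, 4, 3, 6, 8, 6]
Step 2: Midrank |d_i| (ties get averaged ranks).
ranks: |2|->1.5, |2|->1.5, |4|->4, |3|->3, |6|->5.5, |8|->7, |6|->5.5
Step 3: Attach original signs; sum ranks with positive sign and with negative sign.
W+ = 1.5 + 1.5 + 4 + 3 + 5.5 = 15.5
W- = 5.5 + 7 = 12.5
(Check: W+ + W- = 28 should equal n(n+1)/2 = 28.)
Step 4: Test statistic W = min(W+, W-) = 12.5.
Step 5: Ties in |d|, so use the tie-corrected normal approximation.
        E[W] = n(n+1)/4 = 7*8/4 = 14.
        Tie groups: |d|=2 (t=2), |d|=6 (t=2); sum(t^3 - t) = 12.
        Var[W] = n(n+1)(2n+1)/24 - sum(t^3-t)/48 = 840/24 - 12/48 = 34.75.
        z = (W - E[W]) / sqrt(Var[W]) = (12.5 - 14) / 5.8949 = -0.2545.
        Two-sided p = 2*Phi(z) = 0.799143.
Step 6: alpha = 0.1. fail to reject H0.

W+ = 15.5, W- = 12.5, W = min = 12.5, p = 0.799143, fail to reject H0.


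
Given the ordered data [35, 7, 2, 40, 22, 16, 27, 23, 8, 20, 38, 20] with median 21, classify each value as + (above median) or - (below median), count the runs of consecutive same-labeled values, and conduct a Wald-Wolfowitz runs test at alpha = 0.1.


Step 1: Compute median = 21; label A = above, B = below.
Labels in order: ABBAABAABBAB  (n_A = 6, n_B = 6)
Step 2: Count runs R = 8.
Step 3: Under H0 (random ordering), E[R] = 2*n_A*n_B/(n_A+n_B) + 1 = 2*6*6/12 + 1 = 7.0000.
        Var[R] = 2*n_A*n_B*(2*n_A*n_B - n_A - n_B) / ((n_A+n_B)^2 * (n_A+n_B-1)) = 4320/1584 = 2.7273.
        SD[R] = 1.6514.
Step 4: Continuity-corrected z = (R - 0.5 - E[R]) / SD[R] = (8 - 0.5 - 7.0000) / 1.6514 = 0.3028.
Step 5: Two-sided p-value via normal approximation = 2*(1 - Phi(|z|)) = 0.762069.
Step 6: alpha = 0.1. fail to reject H0.

R = 8, z = 0.3028, p = 0.762069, fail to reject H0.


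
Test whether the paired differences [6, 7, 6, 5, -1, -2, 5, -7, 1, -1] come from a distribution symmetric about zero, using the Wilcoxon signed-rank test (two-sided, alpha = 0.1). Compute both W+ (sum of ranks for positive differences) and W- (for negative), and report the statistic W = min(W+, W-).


Step 1: Drop any zero differences (none here) and take |d_i|.
|d| = [6, 7, 6, 5, 1, 2, 5, 7, 1, 1]
Step 2: Midrank |d_i| (ties get averaged ranks).
ranks: |6|->7.5, |7|->9.5, |6|->7.5, |5|->5.5, |1|->2, |2|->4, |5|->5.5, |7|->9.5, |1|->2, |1|->2
Step 3: Attach original signs; sum ranks with positive sign and with negative sign.
W+ = 7.5 + 9.5 + 7.5 + 5.5 + 5.5 + 2 = 37.5
W- = 2 + 4 + 9.5 + 2 = 17.5
(Check: W+ + W- = 55 should equal n(n+1)/2 = 55.)
Step 4: Test statistic W = min(W+, W-) = 17.5.
Step 5: Ties in |d|, so use the tie-corrected normal approximation.
        E[W] = n(n+1)/4 = 10*11/4 = 27.5.
        Tie groups: |d|=1 (t=3), |d|=5 (t=2), |d|=6 (t=2), |d|=7 (t=2); sum(t^3 - t) = 42.
        Var[W] = n(n+1)(2n+1)/24 - sum(t^3-t)/48 = 2310/24 - 42/48 = 95.375.
        z = (W - E[W]) / sqrt(Var[W]) = (17.5 - 27.5) / 9.7660 = -1.0240.
        Two-sided p = 2*Phi(z) = 0.305854.
Step 6: alpha = 0.1. fail to reject H0.

W+ = 37.5, W- = 17.5, W = min = 17.5, p = 0.305854, fail to reject H0.


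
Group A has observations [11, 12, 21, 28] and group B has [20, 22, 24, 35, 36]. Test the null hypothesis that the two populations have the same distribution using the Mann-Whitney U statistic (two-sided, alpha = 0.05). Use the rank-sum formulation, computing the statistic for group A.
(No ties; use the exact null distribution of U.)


Step 1: Combine and sort all 9 observations; assign midranks.
sorted (value, group): (11,X), (12,X), (20,Y), (21,X), (22,Y), (24,Y), (28,X), (35,Y), (36,Y)
ranks: 11->1, 12->2, 20->3, 21->4, 22->5, 24->6, 28->7, 35->8, 36->9
Step 2: Rank sum for X: R1 = 1 + 2 + 4 + 7 = 14.
Step 3: U_X = R1 - n1(n1+1)/2 = 14 - 4*5/2 = 14 - 10 = 4.
       U_Y = n1*n2 - U_X = 20 - 4 = 16.
Step 4: No ties, so the exact null distribution of U (based on enumerating the C(9,4) = 126 equally likely rank assignments) gives the two-sided p-value.
Step 5: p-value = 0.190476; compare to alpha = 0.05. fail to reject H0.

U_X = 4, p = 0.190476, fail to reject H0 at alpha = 0.05.


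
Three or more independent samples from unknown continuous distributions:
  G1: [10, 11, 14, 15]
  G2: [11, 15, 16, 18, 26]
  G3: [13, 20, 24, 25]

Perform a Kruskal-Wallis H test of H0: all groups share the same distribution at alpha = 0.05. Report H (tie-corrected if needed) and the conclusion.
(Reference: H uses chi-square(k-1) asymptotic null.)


Step 1: Combine all N = 13 observations and assign midranks.
sorted (value, group, rank): (10,G1,1), (11,G1,2.5), (11,G2,2.5), (13,G3,4), (14,G1,5), (15,G1,6.5), (15,G2,6.5), (16,G2,8), (18,G2,9), (20,G3,10), (24,G3,11), (25,G3,12), (26,G2,13)
Step 2: Sum ranks within each group.
R_1 = 15 (n_1 = 4)
R_2 = 39 (n_2 = 5)
R_3 = 37 (n_3 = 4)
Step 3: H = 12/(N(N+1)) * sum(R_i^2/n_i) - 3(N+1)
     = 12/(13*14) * (15^2/4 + 39^2/5 + 37^2/4) - 3*14
     = 0.065934 * 702.7 - 42
     = 4.331868.
Step 4: Ties present; correction factor C = 1 - 12/(13^3 - 13) = 0.994505. Corrected H = 4.331868 / 0.994505 = 4.355801.
Step 5: Under H0, H ~ chi^2(2); p-value = 0.113279.
Step 6: alpha = 0.05. fail to reject H0.

H = 4.3558, df = 2, p = 0.113279, fail to reject H0.


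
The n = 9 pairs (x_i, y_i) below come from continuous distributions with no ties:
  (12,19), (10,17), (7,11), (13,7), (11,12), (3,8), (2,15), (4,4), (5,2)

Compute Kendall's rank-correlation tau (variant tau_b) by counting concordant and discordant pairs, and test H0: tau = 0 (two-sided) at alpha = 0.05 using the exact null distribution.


Step 1: Enumerate the 36 unordered pairs (i,j) with i<j and classify each by sign(x_j-x_i) * sign(y_j-y_i).
  (1,2):dx=-2,dy=-2->C; (1,3):dx=-5,dy=-8->C; (1,4):dx=+1,dy=-12->D; (1,5):dx=-1,dy=-7->C
  (1,6):dx=-9,dy=-11->C; (1,7):dx=-10,dy=-4->C; (1,8):dx=-8,dy=-15->C; (1,9):dx=-7,dy=-17->C
  (2,3):dx=-3,dy=-6->C; (2,4):dx=+3,dy=-10->D; (2,5):dx=+1,dy=-5->D; (2,6):dx=-7,dy=-9->C
  (2,7):dx=-8,dy=-2->C; (2,8):dx=-6,dy=-13->C; (2,9):dx=-5,dy=-15->C; (3,4):dx=+6,dy=-4->D
  (3,5):dx=+4,dy=+1->C; (3,6):dx=-4,dy=-3->C; (3,7):dx=-5,dy=+4->D; (3,8):dx=-3,dy=-7->C
  (3,9):dx=-2,dy=-9->C; (4,5):dx=-2,dy=+5->D; (4,6):dx=-10,dy=+1->D; (4,7):dx=-11,dy=+8->D
  (4,8):dx=-9,dy=-3->C; (4,9):dx=-8,dy=-5->C; (5,6):dx=-8,dy=-4->C; (5,7):dx=-9,dy=+3->D
  (5,8):dx=-7,dy=-8->C; (5,9):dx=-6,dy=-10->C; (6,7):dx=-1,dy=+7->D; (6,8):dx=+1,dy=-4->D
  (6,9):dx=+2,dy=-6->D; (7,8):dx=+2,dy=-11->D; (7,9):dx=+3,dy=-13->D; (8,9):dx=+1,dy=-2->D
Step 2: C = 21, D = 15, total pairs = 36.
Step 3: tau = (C - D)/(n(n-1)/2) = (21 - 15)/36 = 0.166667.
Step 4: Exact two-sided p-value (enumerate n! = 362880 permutations of y under H0): p = 0.612202.
Step 5: alpha = 0.05. fail to reject H0.

tau_b = 0.1667 (C=21, D=15), p = 0.612202, fail to reject H0.


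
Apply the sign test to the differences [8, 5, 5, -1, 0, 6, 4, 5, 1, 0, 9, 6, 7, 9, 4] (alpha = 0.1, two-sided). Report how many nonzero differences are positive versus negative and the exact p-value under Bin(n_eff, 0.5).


Step 1: Discard zero differences. Original n = 15; n_eff = number of nonzero differences = 13.
Nonzero differences (with sign): +8, +5, +5, -1, +6, +4, +5, +1, +9, +6, +7, +9, +4
Step 2: Count signs: positive = 12, negative = 1.
Step 3: Under H0: P(positive) = 0.5, so the number of positives S ~ Bin(13, 0.5).
Step 4: Two-sided exact p-value = sum of Bin(13,0.5) probabilities at or below the observed probability = 0.003418.
Step 5: alpha = 0.1. reject H0.

n_eff = 13, pos = 12, neg = 1, p = 0.003418, reject H0.


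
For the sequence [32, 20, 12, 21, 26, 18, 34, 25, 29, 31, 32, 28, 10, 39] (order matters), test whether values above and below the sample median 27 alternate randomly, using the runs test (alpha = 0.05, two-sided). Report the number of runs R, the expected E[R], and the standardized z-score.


Step 1: Compute median = 27; label A = above, B = below.
Labels in order: ABBBBBABAAAABA  (n_A = 7, n_B = 7)
Step 2: Count runs R = 7.
Step 3: Under H0 (random ordering), E[R] = 2*n_A*n_B/(n_A+n_B) + 1 = 2*7*7/14 + 1 = 8.0000.
        Var[R] = 2*n_A*n_B*(2*n_A*n_B - n_A - n_B) / ((n_A+n_B)^2 * (n_A+n_B-1)) = 8232/2548 = 3.2308.
        SD[R] = 1.7974.
Step 4: Continuity-corrected z = (R + 0.5 - E[R]) / SD[R] = (7 + 0.5 - 8.0000) / 1.7974 = -0.2782.
Step 5: Two-sided p-value via normal approximation = 2*(1 - Phi(|z|)) = 0.780879.
Step 6: alpha = 0.05. fail to reject H0.

R = 7, z = -0.2782, p = 0.780879, fail to reject H0.


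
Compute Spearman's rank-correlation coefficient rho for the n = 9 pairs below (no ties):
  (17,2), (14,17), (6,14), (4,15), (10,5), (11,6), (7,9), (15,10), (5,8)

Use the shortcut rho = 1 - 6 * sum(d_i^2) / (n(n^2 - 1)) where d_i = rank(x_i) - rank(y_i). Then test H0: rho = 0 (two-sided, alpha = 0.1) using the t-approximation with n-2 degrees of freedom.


Step 1: Rank x and y separately (midranks; no ties here).
rank(x): 17->9, 14->7, 6->3, 4->1, 10->5, 11->6, 7->4, 15->8, 5->2
rank(y): 2->1, 17->9, 14->7, 15->8, 5->2, 6->3, 9->5, 10->6, 8->4
Step 2: d_i = R_x(i) - R_y(i); compute d_i^2.
  (9-1)^2=64, (7-9)^2=4, (3-7)^2=16, (1-8)^2=49, (5-2)^2=9, (6-3)^2=9, (4-5)^2=1, (8-6)^2=4, (2-4)^2=4
sum(d^2) = 160.
Step 3: rho = 1 - 6*160 / (9*(9^2 - 1)) = 1 - 960/720 = -0.333333.
Step 4: Under H0, t = rho * sqrt((n-2)/(1-rho^2)) = -0.9354 ~ t(7).
Step 5: Two-sided p-value from the t-distribution with 7 df = 0.380713.
Step 6: alpha = 0.1. fail to reject H0.

rho = -0.3333, p = 0.380713, fail to reject H0 at alpha = 0.1.


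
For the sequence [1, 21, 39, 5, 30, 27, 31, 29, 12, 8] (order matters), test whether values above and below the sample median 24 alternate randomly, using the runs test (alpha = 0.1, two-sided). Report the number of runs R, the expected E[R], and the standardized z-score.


Step 1: Compute median = 24; label A = above, B = below.
Labels in order: BBABAAAABB  (n_A = 5, n_B = 5)
Step 2: Count runs R = 5.
Step 3: Under H0 (random ordering), E[R] = 2*n_A*n_B/(n_A+n_B) + 1 = 2*5*5/10 + 1 = 6.0000.
        Var[R] = 2*n_A*n_B*(2*n_A*n_B - n_A - n_B) / ((n_A+n_B)^2 * (n_A+n_B-1)) = 2000/900 = 2.2222.
        SD[R] = 1.4907.
Step 4: Continuity-corrected z = (R + 0.5 - E[R]) / SD[R] = (5 + 0.5 - 6.0000) / 1.4907 = -0.3354.
Step 5: Two-sided p-value via normal approximation = 2*(1 - Phi(|z|)) = 0.737316.
Step 6: alpha = 0.1. fail to reject H0.

R = 5, z = -0.3354, p = 0.737316, fail to reject H0.


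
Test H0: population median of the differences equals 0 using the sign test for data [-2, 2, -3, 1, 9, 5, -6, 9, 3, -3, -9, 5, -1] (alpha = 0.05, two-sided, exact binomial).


Step 1: Discard zero differences. Original n = 13; n_eff = number of nonzero differences = 13.
Nonzero differences (with sign): -2, +2, -3, +1, +9, +5, -6, +9, +3, -3, -9, +5, -1
Step 2: Count signs: positive = 7, negative = 6.
Step 3: Under H0: P(positive) = 0.5, so the number of positives S ~ Bin(13, 0.5).
Step 4: Two-sided exact p-value = sum of Bin(13,0.5) probabilities at or below the observed probability = 1.000000.
Step 5: alpha = 0.05. fail to reject H0.

n_eff = 13, pos = 7, neg = 6, p = 1.000000, fail to reject H0.


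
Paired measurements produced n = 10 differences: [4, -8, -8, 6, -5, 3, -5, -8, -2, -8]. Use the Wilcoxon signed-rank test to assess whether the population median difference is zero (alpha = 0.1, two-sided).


Step 1: Drop any zero differences (none here) and take |d_i|.
|d| = [4, 8, 8, 6, 5, 3, 5, 8, 2, 8]
Step 2: Midrank |d_i| (ties get averaged ranks).
ranks: |4|->3, |8|->8.5, |8|->8.5, |6|->6, |5|->4.5, |3|->2, |5|->4.5, |8|->8.5, |2|->1, |8|->8.5
Step 3: Attach original signs; sum ranks with positive sign and with negative sign.
W+ = 3 + 6 + 2 = 11
W- = 8.5 + 8.5 + 4.5 + 4.5 + 8.5 + 1 + 8.5 = 44
(Check: W+ + W- = 55 should equal n(n+1)/2 = 55.)
Step 4: Test statistic W = min(W+, W-) = 11.
Step 5: Ties in |d|, so use the tie-corrected normal approximation.
        E[W] = n(n+1)/4 = 10*11/4 = 27.5.
        Tie groups: |d|=5 (t=2), |d|=8 (t=4); sum(t^3 - t) = 66.
        Var[W] = n(n+1)(2n+1)/24 - sum(t^3-t)/48 = 2310/24 - 66/48 = 94.875.
        z = (W - E[W]) / sqrt(Var[W]) = (11 - 27.5) / 9.7404 = -1.6940.
        Two-sided p = 2*Phi(z) = 0.090269.
Step 6: alpha = 0.1. reject H0.

W+ = 11, W- = 44, W = min = 11, p = 0.090269, reject H0.


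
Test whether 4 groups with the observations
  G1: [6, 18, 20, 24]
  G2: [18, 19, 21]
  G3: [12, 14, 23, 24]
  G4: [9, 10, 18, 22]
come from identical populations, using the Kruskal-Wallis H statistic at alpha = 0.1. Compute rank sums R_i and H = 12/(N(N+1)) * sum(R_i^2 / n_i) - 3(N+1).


Step 1: Combine all N = 15 observations and assign midranks.
sorted (value, group, rank): (6,G1,1), (9,G4,2), (10,G4,3), (12,G3,4), (14,G3,5), (18,G1,7), (18,G2,7), (18,G4,7), (19,G2,9), (20,G1,10), (21,G2,11), (22,G4,12), (23,G3,13), (24,G1,14.5), (24,G3,14.5)
Step 2: Sum ranks within each group.
R_1 = 32.5 (n_1 = 4)
R_2 = 27 (n_2 = 3)
R_3 = 36.5 (n_3 = 4)
R_4 = 24 (n_4 = 4)
Step 3: H = 12/(N(N+1)) * sum(R_i^2/n_i) - 3(N+1)
     = 12/(15*16) * (32.5^2/4 + 27^2/3 + 36.5^2/4 + 24^2/4) - 3*16
     = 0.050000 * 984.125 - 48
     = 1.206250.
Step 4: Ties present; correction factor C = 1 - 30/(15^3 - 15) = 0.991071. Corrected H = 1.206250 / 0.991071 = 1.217117.
Step 5: Under H0, H ~ chi^2(3); p-value = 0.748902.
Step 6: alpha = 0.1. fail to reject H0.

H = 1.2171, df = 3, p = 0.748902, fail to reject H0.


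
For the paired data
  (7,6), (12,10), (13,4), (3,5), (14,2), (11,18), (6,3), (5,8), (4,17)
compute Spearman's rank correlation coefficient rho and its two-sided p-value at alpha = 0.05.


Step 1: Rank x and y separately (midranks; no ties here).
rank(x): 7->5, 12->7, 13->8, 3->1, 14->9, 11->6, 6->4, 5->3, 4->2
rank(y): 6->5, 10->7, 4->3, 5->4, 2->1, 18->9, 3->2, 8->6, 17->8
Step 2: d_i = R_x(i) - R_y(i); compute d_i^2.
  (5-5)^2=0, (7-7)^2=0, (8-3)^2=25, (1-4)^2=9, (9-1)^2=64, (6-9)^2=9, (4-2)^2=4, (3-6)^2=9, (2-8)^2=36
sum(d^2) = 156.
Step 3: rho = 1 - 6*156 / (9*(9^2 - 1)) = 1 - 936/720 = -0.300000.
Step 4: Under H0, t = rho * sqrt((n-2)/(1-rho^2)) = -0.8321 ~ t(7).
Step 5: Two-sided p-value from the t-distribution with 7 df = 0.432845.
Step 6: alpha = 0.05. fail to reject H0.

rho = -0.3000, p = 0.432845, fail to reject H0 at alpha = 0.05.


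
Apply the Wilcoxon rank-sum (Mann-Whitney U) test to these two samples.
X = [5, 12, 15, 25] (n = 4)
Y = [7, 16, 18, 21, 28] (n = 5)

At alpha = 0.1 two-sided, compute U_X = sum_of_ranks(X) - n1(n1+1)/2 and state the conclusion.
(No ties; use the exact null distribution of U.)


Step 1: Combine and sort all 9 observations; assign midranks.
sorted (value, group): (5,X), (7,Y), (12,X), (15,X), (16,Y), (18,Y), (21,Y), (25,X), (28,Y)
ranks: 5->1, 7->2, 12->3, 15->4, 16->5, 18->6, 21->7, 25->8, 28->9
Step 2: Rank sum for X: R1 = 1 + 3 + 4 + 8 = 16.
Step 3: U_X = R1 - n1(n1+1)/2 = 16 - 4*5/2 = 16 - 10 = 6.
       U_Y = n1*n2 - U_X = 20 - 6 = 14.
Step 4: No ties, so the exact null distribution of U (based on enumerating the C(9,4) = 126 equally likely rank assignments) gives the two-sided p-value.
Step 5: p-value = 0.412698; compare to alpha = 0.1. fail to reject H0.

U_X = 6, p = 0.412698, fail to reject H0 at alpha = 0.1.


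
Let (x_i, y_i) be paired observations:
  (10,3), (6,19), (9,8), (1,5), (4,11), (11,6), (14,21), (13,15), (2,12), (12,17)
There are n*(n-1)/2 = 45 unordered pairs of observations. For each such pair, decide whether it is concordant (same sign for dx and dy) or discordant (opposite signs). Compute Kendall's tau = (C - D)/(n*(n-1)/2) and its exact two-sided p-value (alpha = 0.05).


Step 1: Enumerate the 45 unordered pairs (i,j) with i<j and classify each by sign(x_j-x_i) * sign(y_j-y_i).
  (1,2):dx=-4,dy=+16->D; (1,3):dx=-1,dy=+5->D; (1,4):dx=-9,dy=+2->D; (1,5):dx=-6,dy=+8->D
  (1,6):dx=+1,dy=+3->C; (1,7):dx=+4,dy=+18->C; (1,8):dx=+3,dy=+12->C; (1,9):dx=-8,dy=+9->D
  (1,10):dx=+2,dy=+14->C; (2,3):dx=+3,dy=-11->D; (2,4):dx=-5,dy=-14->C; (2,5):dx=-2,dy=-8->C
  (2,6):dx=+5,dy=-13->D; (2,7):dx=+8,dy=+2->C; (2,8):dx=+7,dy=-4->D; (2,9):dx=-4,dy=-7->C
  (2,10):dx=+6,dy=-2->D; (3,4):dx=-8,dy=-3->C; (3,5):dx=-5,dy=+3->D; (3,6):dx=+2,dy=-2->D
  (3,7):dx=+5,dy=+13->C; (3,8):dx=+4,dy=+7->C; (3,9):dx=-7,dy=+4->D; (3,10):dx=+3,dy=+9->C
  (4,5):dx=+3,dy=+6->C; (4,6):dx=+10,dy=+1->C; (4,7):dx=+13,dy=+16->C; (4,8):dx=+12,dy=+10->C
  (4,9):dx=+1,dy=+7->C; (4,10):dx=+11,dy=+12->C; (5,6):dx=+7,dy=-5->D; (5,7):dx=+10,dy=+10->C
  (5,8):dx=+9,dy=+4->C; (5,9):dx=-2,dy=+1->D; (5,10):dx=+8,dy=+6->C; (6,7):dx=+3,dy=+15->C
  (6,8):dx=+2,dy=+9->C; (6,9):dx=-9,dy=+6->D; (6,10):dx=+1,dy=+11->C; (7,8):dx=-1,dy=-6->C
  (7,9):dx=-12,dy=-9->C; (7,10):dx=-2,dy=-4->C; (8,9):dx=-11,dy=-3->C; (8,10):dx=-1,dy=+2->D
  (9,10):dx=+10,dy=+5->C
Step 2: C = 29, D = 16, total pairs = 45.
Step 3: tau = (C - D)/(n(n-1)/2) = (29 - 16)/45 = 0.288889.
Step 4: Exact two-sided p-value (enumerate n! = 3628800 permutations of y under H0): p = 0.291248.
Step 5: alpha = 0.05. fail to reject H0.

tau_b = 0.2889 (C=29, D=16), p = 0.291248, fail to reject H0.


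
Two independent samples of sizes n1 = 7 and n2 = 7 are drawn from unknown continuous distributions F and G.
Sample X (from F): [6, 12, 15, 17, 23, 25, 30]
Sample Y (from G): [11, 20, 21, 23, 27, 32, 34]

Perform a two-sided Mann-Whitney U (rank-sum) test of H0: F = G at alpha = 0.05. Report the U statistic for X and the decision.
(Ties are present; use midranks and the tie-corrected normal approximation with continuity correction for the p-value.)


Step 1: Combine and sort all 14 observations; assign midranks.
sorted (value, group): (6,X), (11,Y), (12,X), (15,X), (17,X), (20,Y), (21,Y), (23,X), (23,Y), (25,X), (27,Y), (30,X), (32,Y), (34,Y)
ranks: 6->1, 11->2, 12->3, 15->4, 17->5, 20->6, 21->7, 23->8.5, 23->8.5, 25->10, 27->11, 30->12, 32->13, 34->14
Step 2: Rank sum for X: R1 = 1 + 3 + 4 + 5 + 8.5 + 10 + 12 = 43.5.
Step 3: U_X = R1 - n1(n1+1)/2 = 43.5 - 7*8/2 = 43.5 - 28 = 15.5.
       U_Y = n1*n2 - U_X = 49 - 15.5 = 33.5.
Step 4: Ties are present, so use the tie-corrected normal approximation (with continuity correction) for the p-value.
Step 5: p-value = 0.276911; compare to alpha = 0.05. fail to reject H0.

U_X = 15.5, p = 0.276911, fail to reject H0 at alpha = 0.05.


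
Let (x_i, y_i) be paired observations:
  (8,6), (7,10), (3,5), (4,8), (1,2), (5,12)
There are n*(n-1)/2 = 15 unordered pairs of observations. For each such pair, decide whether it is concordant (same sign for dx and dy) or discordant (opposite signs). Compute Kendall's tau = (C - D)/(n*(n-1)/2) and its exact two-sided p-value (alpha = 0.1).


Step 1: Enumerate the 15 unordered pairs (i,j) with i<j and classify each by sign(x_j-x_i) * sign(y_j-y_i).
  (1,2):dx=-1,dy=+4->D; (1,3):dx=-5,dy=-1->C; (1,4):dx=-4,dy=+2->D; (1,5):dx=-7,dy=-4->C
  (1,6):dx=-3,dy=+6->D; (2,3):dx=-4,dy=-5->C; (2,4):dx=-3,dy=-2->C; (2,5):dx=-6,dy=-8->C
  (2,6):dx=-2,dy=+2->D; (3,4):dx=+1,dy=+3->C; (3,5):dx=-2,dy=-3->C; (3,6):dx=+2,dy=+7->C
  (4,5):dx=-3,dy=-6->C; (4,6):dx=+1,dy=+4->C; (5,6):dx=+4,dy=+10->C
Step 2: C = 11, D = 4, total pairs = 15.
Step 3: tau = (C - D)/(n(n-1)/2) = (11 - 4)/15 = 0.466667.
Step 4: Exact two-sided p-value (enumerate n! = 720 permutations of y under H0): p = 0.272222.
Step 5: alpha = 0.1. fail to reject H0.

tau_b = 0.4667 (C=11, D=4), p = 0.272222, fail to reject H0.


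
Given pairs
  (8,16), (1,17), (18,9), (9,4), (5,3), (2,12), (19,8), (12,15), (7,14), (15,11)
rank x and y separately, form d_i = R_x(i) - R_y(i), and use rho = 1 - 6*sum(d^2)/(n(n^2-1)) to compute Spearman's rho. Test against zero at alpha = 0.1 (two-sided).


Step 1: Rank x and y separately (midranks; no ties here).
rank(x): 8->5, 1->1, 18->9, 9->6, 5->3, 2->2, 19->10, 12->7, 7->4, 15->8
rank(y): 16->9, 17->10, 9->4, 4->2, 3->1, 12->6, 8->3, 15->8, 14->7, 11->5
Step 2: d_i = R_x(i) - R_y(i); compute d_i^2.
  (5-9)^2=16, (1-10)^2=81, (9-4)^2=25, (6-2)^2=16, (3-1)^2=4, (2-6)^2=16, (10-3)^2=49, (7-8)^2=1, (4-7)^2=9, (8-5)^2=9
sum(d^2) = 226.
Step 3: rho = 1 - 6*226 / (10*(10^2 - 1)) = 1 - 1356/990 = -0.369697.
Step 4: Under H0, t = rho * sqrt((n-2)/(1-rho^2)) = -1.1254 ~ t(8).
Step 5: Two-sided p-value from the t-distribution with 8 df = 0.293050.
Step 6: alpha = 0.1. fail to reject H0.

rho = -0.3697, p = 0.293050, fail to reject H0 at alpha = 0.1.


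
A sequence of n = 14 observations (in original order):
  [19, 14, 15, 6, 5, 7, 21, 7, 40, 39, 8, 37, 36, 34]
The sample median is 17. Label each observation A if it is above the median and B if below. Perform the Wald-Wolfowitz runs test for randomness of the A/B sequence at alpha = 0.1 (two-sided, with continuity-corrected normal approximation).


Step 1: Compute median = 17; label A = above, B = below.
Labels in order: ABBBBBABAABAAA  (n_A = 7, n_B = 7)
Step 2: Count runs R = 7.
Step 3: Under H0 (random ordering), E[R] = 2*n_A*n_B/(n_A+n_B) + 1 = 2*7*7/14 + 1 = 8.0000.
        Var[R] = 2*n_A*n_B*(2*n_A*n_B - n_A - n_B) / ((n_A+n_B)^2 * (n_A+n_B-1)) = 8232/2548 = 3.2308.
        SD[R] = 1.7974.
Step 4: Continuity-corrected z = (R + 0.5 - E[R]) / SD[R] = (7 + 0.5 - 8.0000) / 1.7974 = -0.2782.
Step 5: Two-sided p-value via normal approximation = 2*(1 - Phi(|z|)) = 0.780879.
Step 6: alpha = 0.1. fail to reject H0.

R = 7, z = -0.2782, p = 0.780879, fail to reject H0.


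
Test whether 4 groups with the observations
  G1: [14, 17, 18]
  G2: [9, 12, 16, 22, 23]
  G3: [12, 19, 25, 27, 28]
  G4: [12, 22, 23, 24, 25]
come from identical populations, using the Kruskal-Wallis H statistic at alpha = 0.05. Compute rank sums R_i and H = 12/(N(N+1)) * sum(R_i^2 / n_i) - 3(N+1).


Step 1: Combine all N = 18 observations and assign midranks.
sorted (value, group, rank): (9,G2,1), (12,G2,3), (12,G3,3), (12,G4,3), (14,G1,5), (16,G2,6), (17,G1,7), (18,G1,8), (19,G3,9), (22,G2,10.5), (22,G4,10.5), (23,G2,12.5), (23,G4,12.5), (24,G4,14), (25,G3,15.5), (25,G4,15.5), (27,G3,17), (28,G3,18)
Step 2: Sum ranks within each group.
R_1 = 20 (n_1 = 3)
R_2 = 33 (n_2 = 5)
R_3 = 62.5 (n_3 = 5)
R_4 = 55.5 (n_4 = 5)
Step 3: H = 12/(N(N+1)) * sum(R_i^2/n_i) - 3(N+1)
     = 12/(18*19) * (20^2/3 + 33^2/5 + 62.5^2/5 + 55.5^2/5) - 3*19
     = 0.035088 * 1748.43 - 57
     = 4.348538.
Step 4: Ties present; correction factor C = 1 - 42/(18^3 - 18) = 0.992776. Corrected H = 4.348538 / 0.992776 = 4.380180.
Step 5: Under H0, H ~ chi^2(3); p-value = 0.223230.
Step 6: alpha = 0.05. fail to reject H0.

H = 4.3802, df = 3, p = 0.223230, fail to reject H0.


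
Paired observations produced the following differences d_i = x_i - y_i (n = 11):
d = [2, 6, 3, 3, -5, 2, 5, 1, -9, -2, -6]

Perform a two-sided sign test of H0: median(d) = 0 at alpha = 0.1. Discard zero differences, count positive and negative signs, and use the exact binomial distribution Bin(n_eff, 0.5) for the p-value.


Step 1: Discard zero differences. Original n = 11; n_eff = number of nonzero differences = 11.
Nonzero differences (with sign): +2, +6, +3, +3, -5, +2, +5, +1, -9, -2, -6
Step 2: Count signs: positive = 7, negative = 4.
Step 3: Under H0: P(positive) = 0.5, so the number of positives S ~ Bin(11, 0.5).
Step 4: Two-sided exact p-value = sum of Bin(11,0.5) probabilities at or below the observed probability = 0.548828.
Step 5: alpha = 0.1. fail to reject H0.

n_eff = 11, pos = 7, neg = 4, p = 0.548828, fail to reject H0.


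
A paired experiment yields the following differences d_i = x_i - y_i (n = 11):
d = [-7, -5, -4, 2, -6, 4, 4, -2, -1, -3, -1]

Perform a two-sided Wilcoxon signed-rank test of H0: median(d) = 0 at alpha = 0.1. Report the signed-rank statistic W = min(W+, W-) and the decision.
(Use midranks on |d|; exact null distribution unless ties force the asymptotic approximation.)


Step 1: Drop any zero differences (none here) and take |d_i|.
|d| = [7, 5, 4, 2, 6, 4, 4, 2, 1, 3, 1]
Step 2: Midrank |d_i| (ties get averaged ranks).
ranks: |7|->11, |5|->9, |4|->7, |2|->3.5, |6|->10, |4|->7, |4|->7, |2|->3.5, |1|->1.5, |3|->5, |1|->1.5
Step 3: Attach original signs; sum ranks with positive sign and with negative sign.
W+ = 3.5 + 7 + 7 = 17.5
W- = 11 + 9 + 7 + 10 + 3.5 + 1.5 + 5 + 1.5 = 48.5
(Check: W+ + W- = 66 should equal n(n+1)/2 = 66.)
Step 4: Test statistic W = min(W+, W-) = 17.5.
Step 5: Ties in |d|, so use the tie-corrected normal approximation.
        E[W] = n(n+1)/4 = 11*12/4 = 33.
        Tie groups: |d|=1 (t=2), |d|=2 (t=2), |d|=4 (t=3); sum(t^3 - t) = 36.
        Var[W] = n(n+1)(2n+1)/24 - sum(t^3-t)/48 = 3036/24 - 36/48 = 125.75.
        z = (W - E[W]) / sqrt(Var[W]) = (17.5 - 33) / 11.2138 = -1.3822.
        Two-sided p = 2*Phi(z) = 0.166904.
Step 6: alpha = 0.1. fail to reject H0.

W+ = 17.5, W- = 48.5, W = min = 17.5, p = 0.166904, fail to reject H0.
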